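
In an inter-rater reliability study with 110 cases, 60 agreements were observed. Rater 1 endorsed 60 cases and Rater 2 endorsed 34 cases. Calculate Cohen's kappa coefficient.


P_o = 60/110 = 0.545455
P_e = (60*34 + 50*76) / 12100 = 0.482645
kappa = (P_o - P_e) / (1 - P_e)
kappa = (0.545455 - 0.482645) / (1 - 0.482645)
kappa = 0.1214

0.1214


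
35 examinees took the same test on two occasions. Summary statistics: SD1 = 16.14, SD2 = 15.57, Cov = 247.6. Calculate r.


r = cov(X,Y) / (SD_X * SD_Y)
r = 247.6 / (16.14 * 15.57)
r = 247.6 / 251.2998
r = 0.9853

0.9853


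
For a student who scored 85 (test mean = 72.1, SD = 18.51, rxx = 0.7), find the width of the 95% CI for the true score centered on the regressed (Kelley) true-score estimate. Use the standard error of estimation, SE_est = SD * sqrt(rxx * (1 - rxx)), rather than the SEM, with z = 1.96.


True score estimate = 0.7*85 + 0.3*72.1 = 81.13
SE_est = SD * sqrt(rxx * (1 - rxx)) = 18.51 * sqrt(0.7 * 0.3) = 18.51 * sqrt(0.21) = 8.482348
CI = T_est +/- z * SE_est, so width = 2 * z * SE_est = 2 * 1.96 * 8.482348
Width = 33.2508

33.2508


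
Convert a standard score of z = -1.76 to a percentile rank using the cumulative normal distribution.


CDF(z) = 0.5 * (1 + erf(z/sqrt(2)))
erf(-1.2445) = -0.9216
CDF = 0.0392
Percentile rank = 0.0392 * 100 = 3.92

3.92


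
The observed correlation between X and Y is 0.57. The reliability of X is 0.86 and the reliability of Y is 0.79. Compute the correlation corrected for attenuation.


r_corrected = rxy / sqrt(rxx * ryy)
= 0.57 / sqrt(0.86 * 0.79)
= 0.57 / sqrt(0.6794)
= 0.57 / 0.824257
r_corrected = 0.6915

0.6915


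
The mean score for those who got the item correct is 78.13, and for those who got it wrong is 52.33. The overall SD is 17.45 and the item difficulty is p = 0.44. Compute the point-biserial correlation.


q = 1 - p = 0.56
rpb = ((M1 - M0) / SD) * sqrt(p * q)
rpb = ((78.13 - 52.33) / 17.45) * sqrt(0.44 * 0.56)
rpb = 0.7339

0.7339


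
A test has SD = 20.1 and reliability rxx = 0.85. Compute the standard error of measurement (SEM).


SEM = SD * sqrt(1 - rxx)
SEM = 20.1 * sqrt(1 - 0.85)
SEM = 20.1 * sqrt(0.15) = 20.1 * 0.387298
SEM = 7.7847

7.7847


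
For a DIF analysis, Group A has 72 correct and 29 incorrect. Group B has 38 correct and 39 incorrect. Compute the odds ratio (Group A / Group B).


Odds_A = 72/29 = 2.4828
Odds_B = 38/39 = 0.9744
OR = Odds_A / Odds_B = 2.4828 / 0.9744
Exactly, OR = (72 * 39) / (29 * 38) = 2808 / 1102
OR = 2.5481

2.5481


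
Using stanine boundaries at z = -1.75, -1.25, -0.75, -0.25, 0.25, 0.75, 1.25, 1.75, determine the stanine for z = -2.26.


Stanine boundaries: [-1.75, -1.25, -0.75, -0.25, 0.25, 0.75, 1.25, 1.75]
z = -2.26
Check each boundary:
  z < -1.75
  z < -1.25
  z < -0.75
  z < -0.25
  z < 0.25
  z < 0.75
  z < 1.25
  z < 1.75
Highest qualifying boundary gives stanine = 1

1


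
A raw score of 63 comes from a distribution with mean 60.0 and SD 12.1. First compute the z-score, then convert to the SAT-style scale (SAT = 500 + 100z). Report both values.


z = (X - mean) / SD = (63 - 60.0) / 12.1
z = 3.0 / 12.1
z = 0.2479
SAT-scale = SAT = 500 + 100z
Carry z at full precision (z = 3.0 / 12.1) into the conversion:
SAT-scale = 500 + 100 * (3.0 / 12.1) = 500 + 300 / 12.1
SAT-scale = 500 + 24.7934
SAT-scale = 524.7934

524.7934


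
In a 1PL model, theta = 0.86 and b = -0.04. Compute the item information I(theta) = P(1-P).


P = 1/(1+exp(-(0.86--0.04))) = 0.7109
I = P*(1-P) = 0.7109 * 0.2891
I = 0.2055

0.2055


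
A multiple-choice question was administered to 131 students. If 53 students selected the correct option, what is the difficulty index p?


Item difficulty p = number correct / total examinees
p = 53 / 131
p = 0.4046

0.4046


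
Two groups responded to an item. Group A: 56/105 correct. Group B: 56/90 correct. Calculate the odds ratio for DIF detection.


Odds_A = 56/49 = 1.1429
Odds_B = 56/34 = 1.6471
OR = Odds_A / Odds_B = 1.1429 / 1.6471
Exactly, OR = (56 * 34) / (49 * 56) = 1904 / 2744
OR = 0.6939

0.6939


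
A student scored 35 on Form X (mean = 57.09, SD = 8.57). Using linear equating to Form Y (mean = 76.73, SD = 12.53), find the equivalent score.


slope = SD_Y / SD_X = 12.53 / 8.57 ~ 1.4621
intercept = mean_Y - slope * mean_X = 76.73 - (12.53 / 8.57) * 57.09 ~ -6.74
Y = slope * X + intercept. To avoid rounding drift from the rounded slope/intercept, evaluate the equivalent form Y = mean_Y + SD_Y * (X - mean_X) / SD_X at full precision:
Y = 76.73 + 12.53 * (35 - 57.09) / 8.57
Y = 76.73 - 12.53 * 22.09 / 8.57
Y = 76.73 - 276.7877 / 8.57
Y = 76.73 - 32.2973
Y = 44.4327

44.4327


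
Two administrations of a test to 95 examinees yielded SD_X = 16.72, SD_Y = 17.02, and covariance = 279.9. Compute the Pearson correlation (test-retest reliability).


r = cov(X,Y) / (SD_X * SD_Y)
r = 279.9 / (16.72 * 17.02)
r = 279.9 / 284.5744
r = 0.9836

0.9836


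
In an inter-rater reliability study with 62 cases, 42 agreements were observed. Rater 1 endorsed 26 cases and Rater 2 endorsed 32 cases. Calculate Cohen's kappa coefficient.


P_o = 42/62 = 0.677419
P_e = (26*32 + 36*30) / 3844 = 0.497399
kappa = (P_o - P_e) / (1 - P_e)
kappa = (0.677419 - 0.497399) / (1 - 0.497399)
kappa = 0.3582

0.3582


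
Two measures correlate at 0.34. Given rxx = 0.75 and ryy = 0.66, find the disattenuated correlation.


r_corrected = rxy / sqrt(rxx * ryy)
= 0.34 / sqrt(0.75 * 0.66)
= 0.34 / sqrt(0.495)
= 0.34 / 0.703562
r_corrected = 0.4833

0.4833


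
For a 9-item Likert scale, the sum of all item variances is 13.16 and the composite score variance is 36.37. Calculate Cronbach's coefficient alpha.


alpha = (k/(k-1)) * (1 - sum(si^2)/s_total^2)
= (9/8) * (1 - 13.16/36.37)
alpha = 0.7179

0.7179


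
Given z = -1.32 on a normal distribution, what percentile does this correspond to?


CDF(z) = 0.5 * (1 + erf(z/sqrt(2)))
erf(-0.9334) = -0.8132
CDF = 0.0934
Percentile rank = 0.0934 * 100 = 9.34

9.34


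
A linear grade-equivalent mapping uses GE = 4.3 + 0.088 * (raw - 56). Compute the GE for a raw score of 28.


raw - median = 28 - 56 = -28
slope * diff = 0.088 * -28 = -2.464
GE = 4.3 + -2.464
GE = 1.836

1.836


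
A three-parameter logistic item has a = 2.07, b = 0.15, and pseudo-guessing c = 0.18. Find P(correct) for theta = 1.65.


logit = 2.07*(1.65 - 0.15) = 3.105
P* = 1/(1 + exp(-3.105)) = 0.9571
P = 0.18 + (1 - 0.18) * 0.9571
P = 0.9648

0.9648


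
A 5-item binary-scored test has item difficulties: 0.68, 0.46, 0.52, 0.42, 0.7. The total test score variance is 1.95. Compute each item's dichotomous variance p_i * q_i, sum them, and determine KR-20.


For each item, compute p_i * q_i:
  Item 1: 0.68 * 0.32 = 0.2176
  Item 2: 0.46 * 0.54 = 0.2484
  Item 3: 0.52 * 0.48 = 0.2496
  Item 4: 0.42 * 0.58 = 0.2436
  Item 5: 0.7 * 0.3 = 0.21
Sum(p_i * q_i) = 0.2176 + 0.2484 + 0.2496 + 0.2436 + 0.21 = 1.1692
KR-20 = (k/(k-1)) * (1 - Sum(p_i*q_i) / Var_total)
= (5/4) * (1 - 1.1692/1.95)
= 1.25 * 0.4004
KR-20 = 0.5005

0.5005


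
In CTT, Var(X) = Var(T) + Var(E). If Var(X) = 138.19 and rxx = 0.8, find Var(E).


var_true = rxx * var_obs = 0.8 * 138.19 = 110.552
var_error = var_obs - var_true
var_error = 138.19 - 110.552
var_error = 27.638

27.638


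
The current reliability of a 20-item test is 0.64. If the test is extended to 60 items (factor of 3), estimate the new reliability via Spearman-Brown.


r_new = (n * rxx) / (1 + (n-1) * rxx)
r_new = (3 * 0.64) / (1 + 2 * 0.64)
r_new = 1.92 / 2.28
r_new = 0.8421

0.8421


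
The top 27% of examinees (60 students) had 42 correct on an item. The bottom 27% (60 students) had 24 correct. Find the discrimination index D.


p_upper = 42/60 = 0.7
p_lower = 24/60 = 0.4
D = 0.7 - 0.4 = 0.3

0.3


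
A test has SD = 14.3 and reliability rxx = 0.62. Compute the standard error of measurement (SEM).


SEM = SD * sqrt(1 - rxx)
SEM = 14.3 * sqrt(1 - 0.62)
SEM = 14.3 * sqrt(0.38) = 14.3 * 0.616441
SEM = 8.8151

8.8151


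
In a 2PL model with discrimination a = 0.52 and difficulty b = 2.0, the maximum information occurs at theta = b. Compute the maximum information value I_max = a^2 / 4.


For 2PL, max info at theta = b = 2.0
I_max = a^2 / 4 = 0.52^2 / 4
= 0.2704 / 4
I_max = 0.0676

0.0676


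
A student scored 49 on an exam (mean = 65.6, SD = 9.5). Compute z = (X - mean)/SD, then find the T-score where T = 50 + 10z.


z = (X - mean) / SD = (49 - 65.6) / 9.5
z = -16.6 / 9.5
z = -1.7474
T-score = T = 50 + 10z
Carry z at full precision (z = -16.6 / 9.5) into the conversion:
T-score = 50 + 10 * (-16.6 / 9.5) = 50 + -166 / 9.5
T-score = 50 + -17.4737
T-score = 32.5263

32.5263


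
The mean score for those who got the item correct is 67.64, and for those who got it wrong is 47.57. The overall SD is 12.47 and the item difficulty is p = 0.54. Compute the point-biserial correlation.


q = 1 - p = 0.46
rpb = ((M1 - M0) / SD) * sqrt(p * q)
rpb = ((67.64 - 47.57) / 12.47) * sqrt(0.54 * 0.46)
rpb = 0.8022

0.8022


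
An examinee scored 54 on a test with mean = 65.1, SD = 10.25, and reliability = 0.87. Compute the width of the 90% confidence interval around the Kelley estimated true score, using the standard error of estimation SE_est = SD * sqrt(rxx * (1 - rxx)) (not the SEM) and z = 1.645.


True score estimate = 0.87*54 + 0.13*65.1 = 55.443
SE_est = SD * sqrt(rxx * (1 - rxx)) = 10.25 * sqrt(0.87 * 0.13) = 10.25 * sqrt(0.1131) = 3.44711
CI = T_est +/- z * SE_est, so width = 2 * z * SE_est = 2 * 1.645 * 3.44711
Width = 11.341

11.341


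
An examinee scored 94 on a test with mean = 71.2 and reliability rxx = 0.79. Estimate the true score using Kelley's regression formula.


T_est = rxx * X + (1 - rxx) * mean
T_est = 0.79 * 94 + 0.21 * 71.2
T_est = 74.26 + 14.952
T_est = 89.212

89.212


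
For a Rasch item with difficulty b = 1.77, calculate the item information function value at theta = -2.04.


P = 1/(1+exp(-(-2.04-1.77))) = 0.0217
I = P*(1-P) = 0.0217 * 0.9783
I = 0.0212

0.0212


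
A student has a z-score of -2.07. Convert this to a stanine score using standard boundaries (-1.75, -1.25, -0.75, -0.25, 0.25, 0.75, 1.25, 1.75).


Stanine boundaries: [-1.75, -1.25, -0.75, -0.25, 0.25, 0.75, 1.25, 1.75]
z = -2.07
Check each boundary:
  z < -1.75
  z < -1.25
  z < -0.75
  z < -0.25
  z < 0.25
  z < 0.75
  z < 1.25
  z < 1.75
Highest qualifying boundary gives stanine = 1

1


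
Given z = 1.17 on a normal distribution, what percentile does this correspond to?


CDF(z) = 0.5 * (1 + erf(z/sqrt(2)))
erf(0.8273) = 0.758
CDF = 0.879
Percentile rank = 0.879 * 100 = 87.9

87.9


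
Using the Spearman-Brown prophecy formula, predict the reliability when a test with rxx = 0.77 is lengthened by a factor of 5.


r_new = (n * rxx) / (1 + (n-1) * rxx)
r_new = (5 * 0.77) / (1 + 4 * 0.77)
r_new = 3.85 / 4.08
r_new = 0.9436

0.9436


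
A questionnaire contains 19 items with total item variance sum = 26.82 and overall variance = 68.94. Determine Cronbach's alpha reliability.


alpha = (k/(k-1)) * (1 - sum(si^2)/s_total^2)
= (19/18) * (1 - 26.82/68.94)
alpha = 0.6449

0.6449


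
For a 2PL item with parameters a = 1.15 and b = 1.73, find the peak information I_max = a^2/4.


For 2PL, max info at theta = b = 1.73
I_max = a^2 / 4 = 1.15^2 / 4
= 1.3225 / 4
I_max = 0.3306

0.3306


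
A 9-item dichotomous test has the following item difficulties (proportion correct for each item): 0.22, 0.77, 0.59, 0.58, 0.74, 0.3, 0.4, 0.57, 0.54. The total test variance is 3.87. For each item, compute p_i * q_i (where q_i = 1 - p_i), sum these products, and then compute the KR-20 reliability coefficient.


For each item, compute p_i * q_i:
  Item 1: 0.22 * 0.78 = 0.1716
  Item 2: 0.77 * 0.23 = 0.1771
  Item 3: 0.59 * 0.41 = 0.2419
  Item 4: 0.58 * 0.42 = 0.2436
  Item 5: 0.74 * 0.26 = 0.1924
  Item 6: 0.3 * 0.7 = 0.21
  Item 7: 0.4 * 0.6 = 0.24
  Item 8: 0.57 * 0.43 = 0.2451
  Item 9: 0.54 * 0.46 = 0.2484
Sum(p_i * q_i) = 0.1716 + 0.1771 + 0.2419 + 0.2436 + 0.1924 + 0.21 + 0.24 + 0.2451 + 0.2484 = 1.9701
KR-20 = (k/(k-1)) * (1 - Sum(p_i*q_i) / Var_total)
= (9/8) * (1 - 1.9701/3.87)
= 1.125 * 0.4909
KR-20 = 0.5523

0.5523


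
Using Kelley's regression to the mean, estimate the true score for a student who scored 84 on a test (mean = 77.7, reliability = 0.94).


T_est = rxx * X + (1 - rxx) * mean
T_est = 0.94 * 84 + 0.06 * 77.7
T_est = 78.96 + 4.662
T_est = 83.622

83.622


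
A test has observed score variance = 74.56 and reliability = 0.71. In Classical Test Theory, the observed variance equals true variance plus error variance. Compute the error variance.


var_true = rxx * var_obs = 0.71 * 74.56 = 52.9376
var_error = var_obs - var_true
var_error = 74.56 - 52.9376
var_error = 21.6224

21.6224


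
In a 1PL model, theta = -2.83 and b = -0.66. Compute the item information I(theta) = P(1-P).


P = 1/(1+exp(-(-2.83--0.66))) = 0.1025
I = P*(1-P) = 0.1025 * 0.8975
I = 0.092

0.092


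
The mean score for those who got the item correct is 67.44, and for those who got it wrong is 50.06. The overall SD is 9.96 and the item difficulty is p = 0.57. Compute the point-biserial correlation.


q = 1 - p = 0.43
rpb = ((M1 - M0) / SD) * sqrt(p * q)
rpb = ((67.44 - 50.06) / 9.96) * sqrt(0.57 * 0.43)
rpb = 0.8639

0.8639


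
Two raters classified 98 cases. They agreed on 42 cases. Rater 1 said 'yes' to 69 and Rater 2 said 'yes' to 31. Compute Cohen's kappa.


P_o = 42/98 = 0.428571
P_e = (69*31 + 29*67) / 9604 = 0.425031
kappa = (P_o - P_e) / (1 - P_e)
kappa = (0.428571 - 0.425031) / (1 - 0.425031)
kappa = 0.0062

0.0062


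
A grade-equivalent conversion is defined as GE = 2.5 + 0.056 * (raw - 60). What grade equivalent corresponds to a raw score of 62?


raw - median = 62 - 60 = 2
slope * diff = 0.056 * 2 = 0.112
GE = 2.5 + 0.112
GE = 2.612

2.612


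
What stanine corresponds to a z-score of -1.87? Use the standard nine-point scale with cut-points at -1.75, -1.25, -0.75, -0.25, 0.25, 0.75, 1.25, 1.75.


Stanine boundaries: [-1.75, -1.25, -0.75, -0.25, 0.25, 0.75, 1.25, 1.75]
z = -1.87
Check each boundary:
  z < -1.75
  z < -1.25
  z < -0.75
  z < -0.25
  z < 0.25
  z < 0.75
  z < 1.25
  z < 1.75
Highest qualifying boundary gives stanine = 1

1


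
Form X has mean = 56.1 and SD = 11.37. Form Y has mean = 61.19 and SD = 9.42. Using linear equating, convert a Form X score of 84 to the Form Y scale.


slope = SD_Y / SD_X = 9.42 / 11.37 ~ 0.8285
intercept = mean_Y - slope * mean_X = 61.19 - (9.42 / 11.37) * 56.1 ~ 14.7114
Y = slope * X + intercept. To avoid rounding drift from the rounded slope/intercept, evaluate the equivalent form Y = mean_Y + SD_Y * (X - mean_X) / SD_X at full precision:
Y = 61.19 + 9.42 * (84 - 56.1) / 11.37
Y = 61.19 + 9.42 * 27.9 / 11.37
Y = 61.19 + 262.818 / 11.37
Y = 61.19 + 23.115
Y = 84.305

84.305


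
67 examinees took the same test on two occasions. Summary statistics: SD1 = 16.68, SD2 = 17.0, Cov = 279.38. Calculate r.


r = cov(X,Y) / (SD_X * SD_Y)
r = 279.38 / (16.68 * 17.0)
r = 279.38 / 283.56
r = 0.9853

0.9853


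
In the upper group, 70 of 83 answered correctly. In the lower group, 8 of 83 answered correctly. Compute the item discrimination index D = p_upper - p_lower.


p_upper = 70/83 = 0.8434
p_lower = 8/83 = 0.0964
D = 0.8434 - 0.0964 = 0.747

0.747


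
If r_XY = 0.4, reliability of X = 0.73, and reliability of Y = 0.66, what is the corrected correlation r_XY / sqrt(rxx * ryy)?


r_corrected = rxy / sqrt(rxx * ryy)
= 0.4 / sqrt(0.73 * 0.66)
= 0.4 / sqrt(0.4818)
= 0.4 / 0.694118
r_corrected = 0.5763

0.5763


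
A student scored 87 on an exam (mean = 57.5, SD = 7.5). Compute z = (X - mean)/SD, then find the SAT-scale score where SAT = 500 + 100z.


z = (X - mean) / SD = (87 - 57.5) / 7.5
z = 29.5 / 7.5
z = 3.9333
SAT-scale = SAT = 500 + 100z
Carry z at full precision (z = 29.5 / 7.5) into the conversion:
SAT-scale = 500 + 100 * (29.5 / 7.5) = 500 + 2950 / 7.5
SAT-scale = 500 + 393.3333
SAT-scale = 893.3333

893.3333


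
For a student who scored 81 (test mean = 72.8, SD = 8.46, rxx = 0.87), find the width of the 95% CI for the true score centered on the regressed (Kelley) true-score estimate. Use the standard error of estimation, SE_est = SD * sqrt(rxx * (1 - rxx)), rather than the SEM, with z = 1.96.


True score estimate = 0.87*81 + 0.13*72.8 = 79.934
SE_est = SD * sqrt(rxx * (1 - rxx)) = 8.46 * sqrt(0.87 * 0.13) = 8.46 * sqrt(0.1131) = 2.845127
CI = T_est +/- z * SE_est, so width = 2 * z * SE_est = 2 * 1.96 * 2.845127
Width = 11.1529

11.1529


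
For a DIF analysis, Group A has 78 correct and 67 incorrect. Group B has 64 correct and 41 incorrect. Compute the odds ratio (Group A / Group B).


Odds_A = 78/67 = 1.1642
Odds_B = 64/41 = 1.561
OR = Odds_A / Odds_B = 1.1642 / 1.561
Exactly, OR = (78 * 41) / (67 * 64) = 3198 / 4288
OR = 0.7458

0.7458


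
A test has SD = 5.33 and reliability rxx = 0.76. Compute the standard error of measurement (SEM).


SEM = SD * sqrt(1 - rxx)
SEM = 5.33 * sqrt(1 - 0.76)
SEM = 5.33 * sqrt(0.24) = 5.33 * 0.489898
SEM = 2.6112

2.6112


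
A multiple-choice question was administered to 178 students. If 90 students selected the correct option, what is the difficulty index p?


Item difficulty p = number correct / total examinees
p = 90 / 178
p = 0.5056

0.5056


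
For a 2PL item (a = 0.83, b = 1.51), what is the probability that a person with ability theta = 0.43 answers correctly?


a*(theta - b) = 0.83 * (0.43 - 1.51) = -0.8964
exp(--0.8964) = 2.4508
P = 1 / (1 + 2.4508)
P = 0.2898

0.2898


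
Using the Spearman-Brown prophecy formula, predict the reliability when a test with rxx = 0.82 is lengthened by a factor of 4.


r_new = (n * rxx) / (1 + (n-1) * rxx)
r_new = (4 * 0.82) / (1 + 3 * 0.82)
r_new = 3.28 / 3.46
r_new = 0.948

0.948


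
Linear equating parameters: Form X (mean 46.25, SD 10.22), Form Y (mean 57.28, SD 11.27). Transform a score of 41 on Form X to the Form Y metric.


slope = SD_Y / SD_X = 11.27 / 10.22 ~ 1.1027
intercept = mean_Y - slope * mean_X = 57.28 - (11.27 / 10.22) * 46.25 ~ 6.2783
Y = slope * X + intercept. To avoid rounding drift from the rounded slope/intercept, evaluate the equivalent form Y = mean_Y + SD_Y * (X - mean_X) / SD_X at full precision:
Y = 57.28 + 11.27 * (41 - 46.25) / 10.22
Y = 57.28 - 11.27 * 5.25 / 10.22
Y = 57.28 - 59.1675 / 10.22
Y = 57.28 - 5.7894
Y = 51.4906

51.4906


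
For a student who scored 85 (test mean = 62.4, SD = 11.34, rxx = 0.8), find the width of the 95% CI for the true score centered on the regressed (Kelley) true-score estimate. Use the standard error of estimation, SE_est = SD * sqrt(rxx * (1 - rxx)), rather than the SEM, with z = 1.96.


True score estimate = 0.8*85 + 0.2*62.4 = 80.48
SE_est = SD * sqrt(rxx * (1 - rxx)) = 11.34 * sqrt(0.8 * 0.2) = 11.34 * sqrt(0.16) = 4.536
CI = T_est +/- z * SE_est, so width = 2 * z * SE_est = 2 * 1.96 * 4.536
Width = 17.7811

17.7811


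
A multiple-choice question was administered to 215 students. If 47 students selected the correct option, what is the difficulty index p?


Item difficulty p = number correct / total examinees
p = 47 / 215
p = 0.2186

0.2186


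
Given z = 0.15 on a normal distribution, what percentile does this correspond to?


CDF(z) = 0.5 * (1 + erf(z/sqrt(2)))
erf(0.1061) = 0.1192
CDF = 0.5596
Percentile rank = 0.5596 * 100 = 55.96

55.96


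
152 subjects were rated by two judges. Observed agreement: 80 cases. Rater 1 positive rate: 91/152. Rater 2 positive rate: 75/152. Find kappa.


P_o = 80/152 = 0.526316
P_e = (91*75 + 61*77) / 23104 = 0.498702
kappa = (P_o - P_e) / (1 - P_e)
kappa = (0.526316 - 0.498702) / (1 - 0.498702)
kappa = 0.0551

0.0551


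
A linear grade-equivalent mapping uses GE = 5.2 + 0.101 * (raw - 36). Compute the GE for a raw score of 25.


raw - median = 25 - 36 = -11
slope * diff = 0.101 * -11 = -1.111
GE = 5.2 + -1.111
GE = 4.089

4.089


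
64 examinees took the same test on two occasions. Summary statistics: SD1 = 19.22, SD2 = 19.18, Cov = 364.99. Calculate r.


r = cov(X,Y) / (SD_X * SD_Y)
r = 364.99 / (19.22 * 19.18)
r = 364.99 / 368.6396
r = 0.9901

0.9901


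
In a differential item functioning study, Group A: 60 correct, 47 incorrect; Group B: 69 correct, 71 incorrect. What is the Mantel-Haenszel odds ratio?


Odds_A = 60/47 = 1.2766
Odds_B = 69/71 = 0.9718
OR = Odds_A / Odds_B = 1.2766 / 0.9718
Exactly, OR = (60 * 71) / (47 * 69) = 4260 / 3243
OR = 1.3136

1.3136


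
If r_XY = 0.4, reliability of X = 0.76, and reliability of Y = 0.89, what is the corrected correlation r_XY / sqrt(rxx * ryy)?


r_corrected = rxy / sqrt(rxx * ryy)
= 0.4 / sqrt(0.76 * 0.89)
= 0.4 / sqrt(0.6764)
= 0.4 / 0.822435
r_corrected = 0.4864

0.4864


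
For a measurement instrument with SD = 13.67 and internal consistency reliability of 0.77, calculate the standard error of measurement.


SEM = SD * sqrt(1 - rxx)
SEM = 13.67 * sqrt(1 - 0.77)
SEM = 13.67 * sqrt(0.23) = 13.67 * 0.479583
SEM = 6.5559

6.5559


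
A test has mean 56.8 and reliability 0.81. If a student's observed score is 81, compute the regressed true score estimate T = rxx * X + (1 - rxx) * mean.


T_est = rxx * X + (1 - rxx) * mean
T_est = 0.81 * 81 + 0.19 * 56.8
T_est = 65.61 + 10.792
T_est = 76.402

76.402


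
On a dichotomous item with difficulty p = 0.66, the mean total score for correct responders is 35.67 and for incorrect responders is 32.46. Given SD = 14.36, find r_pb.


q = 1 - p = 0.34
rpb = ((M1 - M0) / SD) * sqrt(p * q)
rpb = ((35.67 - 32.46) / 14.36) * sqrt(0.66 * 0.34)
rpb = 0.1059

0.1059


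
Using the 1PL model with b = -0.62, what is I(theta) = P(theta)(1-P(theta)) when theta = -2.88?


P = 1/(1+exp(-(-2.88--0.62))) = 0.0945
I = P*(1-P) = 0.0945 * 0.9055
I = 0.0856

0.0856


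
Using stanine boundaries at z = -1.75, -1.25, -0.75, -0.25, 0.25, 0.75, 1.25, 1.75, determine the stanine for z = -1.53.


Stanine boundaries: [-1.75, -1.25, -0.75, -0.25, 0.25, 0.75, 1.25, 1.75]
z = -1.53
Check each boundary:
  z >= -1.75 -> could be stanine 2
  z < -1.25
  z < -0.75
  z < -0.25
  z < 0.25
  z < 0.75
  z < 1.25
  z < 1.75
Highest qualifying boundary gives stanine = 2

2


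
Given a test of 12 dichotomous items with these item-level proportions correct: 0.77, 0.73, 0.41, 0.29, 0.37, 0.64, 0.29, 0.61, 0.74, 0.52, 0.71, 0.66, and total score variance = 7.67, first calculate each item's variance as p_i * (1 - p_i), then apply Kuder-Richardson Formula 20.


For each item, compute p_i * q_i:
  Item 1: 0.77 * 0.23 = 0.1771
  Item 2: 0.73 * 0.27 = 0.1971
  Item 3: 0.41 * 0.59 = 0.2419
  Item 4: 0.29 * 0.71 = 0.2059
  Item 5: 0.37 * 0.63 = 0.2331
  Item 6: 0.64 * 0.36 = 0.2304
  Item 7: 0.29 * 0.71 = 0.2059
  Item 8: 0.61 * 0.39 = 0.2379
  Item 9: 0.74 * 0.26 = 0.1924
  Item 10: 0.52 * 0.48 = 0.2496
  Item 11: 0.71 * 0.29 = 0.2059
  Item 12: 0.66 * 0.34 = 0.2244
Sum(p_i * q_i) = 0.1771 + 0.1971 + 0.2419 + 0.2059 + 0.2331 + 0.2304 + 0.2059 + 0.2379 + 0.1924 + 0.2496 + 0.2059 + 0.2244 = 2.6016
KR-20 = (k/(k-1)) * (1 - Sum(p_i*q_i) / Var_total)
= (12/11) * (1 - 2.6016/7.67)
= 1.0909 * 0.6608
KR-20 = 0.7209

0.7209


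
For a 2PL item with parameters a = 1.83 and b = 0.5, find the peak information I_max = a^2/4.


For 2PL, max info at theta = b = 0.5
I_max = a^2 / 4 = 1.83^2 / 4
= 3.3489 / 4
I_max = 0.8372

0.8372


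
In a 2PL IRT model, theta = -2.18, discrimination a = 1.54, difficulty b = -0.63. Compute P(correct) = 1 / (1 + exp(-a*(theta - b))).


a*(theta - b) = 1.54 * (-2.18 - -0.63) = -2.387
exp(--2.387) = 10.8808
P = 1 / (1 + 10.8808)
P = 0.0842

0.0842


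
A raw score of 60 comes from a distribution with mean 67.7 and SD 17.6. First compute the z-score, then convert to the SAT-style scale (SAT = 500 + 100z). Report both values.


z = (X - mean) / SD = (60 - 67.7) / 17.6
z = -7.7 / 17.6
z = -0.4375
SAT-scale = SAT = 500 + 100z
Carry z at full precision (z = -7.7 / 17.6) into the conversion:
SAT-scale = 500 + 100 * (-7.7 / 17.6) = 500 + -770 / 17.6
SAT-scale = 500 + -43.75
SAT-scale = 456.25

456.25


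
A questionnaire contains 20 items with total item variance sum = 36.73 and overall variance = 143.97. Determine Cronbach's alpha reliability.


alpha = (k/(k-1)) * (1 - sum(si^2)/s_total^2)
= (20/19) * (1 - 36.73/143.97)
alpha = 0.7841

0.7841


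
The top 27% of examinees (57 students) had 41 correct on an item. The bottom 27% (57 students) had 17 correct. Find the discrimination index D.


p_upper = 41/57 = 0.7193
p_lower = 17/57 = 0.2982
D = 0.7193 - 0.2982 = 0.4211

0.4211


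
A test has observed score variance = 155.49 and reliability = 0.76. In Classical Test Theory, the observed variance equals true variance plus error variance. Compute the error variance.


var_true = rxx * var_obs = 0.76 * 155.49 = 118.1724
var_error = var_obs - var_true
var_error = 155.49 - 118.1724
var_error = 37.3176

37.3176


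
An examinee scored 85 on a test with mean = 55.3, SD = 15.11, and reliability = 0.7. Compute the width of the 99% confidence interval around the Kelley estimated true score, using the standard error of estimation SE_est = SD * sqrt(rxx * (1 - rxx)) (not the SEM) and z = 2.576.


True score estimate = 0.7*85 + 0.3*55.3 = 76.09
SE_est = SD * sqrt(rxx * (1 - rxx)) = 15.11 * sqrt(0.7 * 0.3) = 15.11 * sqrt(0.21) = 6.924272
CI = T_est +/- z * SE_est, so width = 2 * z * SE_est = 2 * 2.576 * 6.924272
Width = 35.6738

35.6738


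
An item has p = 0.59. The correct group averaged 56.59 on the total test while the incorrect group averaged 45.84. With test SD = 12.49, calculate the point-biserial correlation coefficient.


q = 1 - p = 0.41
rpb = ((M1 - M0) / SD) * sqrt(p * q)
rpb = ((56.59 - 45.84) / 12.49) * sqrt(0.59 * 0.41)
rpb = 0.4233

0.4233


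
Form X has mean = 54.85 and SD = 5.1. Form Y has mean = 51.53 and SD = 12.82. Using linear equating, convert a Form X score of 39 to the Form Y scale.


slope = SD_Y / SD_X = 12.82 / 5.1 ~ 2.5137
intercept = mean_Y - slope * mean_X = 51.53 - (12.82 / 5.1) * 54.85 ~ -86.3478
Y = slope * X + intercept. To avoid rounding drift from the rounded slope/intercept, evaluate the equivalent form Y = mean_Y + SD_Y * (X - mean_X) / SD_X at full precision:
Y = 51.53 + 12.82 * (39 - 54.85) / 5.1
Y = 51.53 - 12.82 * 15.85 / 5.1
Y = 51.53 - 203.197 / 5.1
Y = 51.53 - 39.8425
Y = 11.6875

11.6875


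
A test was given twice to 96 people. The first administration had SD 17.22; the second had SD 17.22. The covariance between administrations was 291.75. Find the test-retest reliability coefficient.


r = cov(X,Y) / (SD_X * SD_Y)
r = 291.75 / (17.22 * 17.22)
r = 291.75 / 296.5284
r = 0.9839

0.9839


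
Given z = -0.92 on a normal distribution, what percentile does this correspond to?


CDF(z) = 0.5 * (1 + erf(z/sqrt(2)))
erf(-0.6505) = -0.6424
CDF = 0.1788
Percentile rank = 0.1788 * 100 = 17.88

17.88


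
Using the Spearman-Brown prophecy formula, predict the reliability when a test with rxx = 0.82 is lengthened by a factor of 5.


r_new = (n * rxx) / (1 + (n-1) * rxx)
r_new = (5 * 0.82) / (1 + 4 * 0.82)
r_new = 4.1 / 4.28
r_new = 0.9579

0.9579


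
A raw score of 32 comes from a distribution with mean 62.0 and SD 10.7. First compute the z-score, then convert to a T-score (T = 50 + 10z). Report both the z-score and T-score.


z = (X - mean) / SD = (32 - 62.0) / 10.7
z = -30.0 / 10.7
z = -2.8037
T-score = T = 50 + 10z
Carry z at full precision (z = -30.0 / 10.7) into the conversion:
T-score = 50 + 10 * (-30.0 / 10.7) = 50 + -300 / 10.7
T-score = 50 + -28.0374
T-score = 21.9626

21.9626


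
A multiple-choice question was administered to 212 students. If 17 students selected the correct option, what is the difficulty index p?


Item difficulty p = number correct / total examinees
p = 17 / 212
p = 0.0802

0.0802


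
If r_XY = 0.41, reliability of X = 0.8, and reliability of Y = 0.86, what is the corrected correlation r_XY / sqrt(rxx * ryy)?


r_corrected = rxy / sqrt(rxx * ryy)
= 0.41 / sqrt(0.8 * 0.86)
= 0.41 / sqrt(0.688)
= 0.41 / 0.829458
r_corrected = 0.4943

0.4943


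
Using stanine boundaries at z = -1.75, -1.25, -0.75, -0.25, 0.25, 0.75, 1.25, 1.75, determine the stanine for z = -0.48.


Stanine boundaries: [-1.75, -1.25, -0.75, -0.25, 0.25, 0.75, 1.25, 1.75]
z = -0.48
Check each boundary:
  z >= -1.75 -> could be stanine 2
  z >= -1.25 -> could be stanine 3
  z >= -0.75 -> could be stanine 4
  z < -0.25
  z < 0.25
  z < 0.75
  z < 1.25
  z < 1.75
Highest qualifying boundary gives stanine = 4

4


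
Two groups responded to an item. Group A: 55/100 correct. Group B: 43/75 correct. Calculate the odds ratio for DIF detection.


Odds_A = 55/45 = 1.2222
Odds_B = 43/32 = 1.3438
OR = Odds_A / Odds_B = 1.2222 / 1.3438
Exactly, OR = (55 * 32) / (45 * 43) = 1760 / 1935
OR = 0.9096

0.9096


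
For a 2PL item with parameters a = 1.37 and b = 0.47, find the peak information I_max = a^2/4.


For 2PL, max info at theta = b = 0.47
I_max = a^2 / 4 = 1.37^2 / 4
= 1.8769 / 4
I_max = 0.4692

0.4692


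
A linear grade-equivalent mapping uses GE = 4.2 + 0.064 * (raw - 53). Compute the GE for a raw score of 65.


raw - median = 65 - 53 = 12
slope * diff = 0.064 * 12 = 0.768
GE = 4.2 + 0.768
GE = 4.968

4.968


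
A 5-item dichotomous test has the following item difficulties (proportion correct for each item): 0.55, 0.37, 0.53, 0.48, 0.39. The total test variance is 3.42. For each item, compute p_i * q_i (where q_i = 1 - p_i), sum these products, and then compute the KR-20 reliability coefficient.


For each item, compute p_i * q_i:
  Item 1: 0.55 * 0.45 = 0.2475
  Item 2: 0.37 * 0.63 = 0.2331
  Item 3: 0.53 * 0.47 = 0.2491
  Item 4: 0.48 * 0.52 = 0.2496
  Item 5: 0.39 * 0.61 = 0.2379
Sum(p_i * q_i) = 0.2475 + 0.2331 + 0.2491 + 0.2496 + 0.2379 = 1.2172
KR-20 = (k/(k-1)) * (1 - Sum(p_i*q_i) / Var_total)
= (5/4) * (1 - 1.2172/3.42)
= 1.25 * 0.6441
KR-20 = 0.8051

0.8051


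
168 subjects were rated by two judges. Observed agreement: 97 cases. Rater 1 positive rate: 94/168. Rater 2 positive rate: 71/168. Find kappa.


P_o = 97/168 = 0.577381
P_e = (94*71 + 74*97) / 28224 = 0.490788
kappa = (P_o - P_e) / (1 - P_e)
kappa = (0.577381 - 0.490788) / (1 - 0.490788)
kappa = 0.1701

0.1701


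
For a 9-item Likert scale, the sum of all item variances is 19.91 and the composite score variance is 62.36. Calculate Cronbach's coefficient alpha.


alpha = (k/(k-1)) * (1 - sum(si^2)/s_total^2)
= (9/8) * (1 - 19.91/62.36)
alpha = 0.7658

0.7658


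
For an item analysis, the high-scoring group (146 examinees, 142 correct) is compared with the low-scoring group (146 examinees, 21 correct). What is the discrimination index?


p_upper = 142/146 = 0.9726
p_lower = 21/146 = 0.1438
D = 0.9726 - 0.1438 = 0.8288

0.8288


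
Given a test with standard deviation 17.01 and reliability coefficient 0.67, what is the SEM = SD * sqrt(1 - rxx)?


SEM = SD * sqrt(1 - rxx)
SEM = 17.01 * sqrt(1 - 0.67)
SEM = 17.01 * sqrt(0.33) = 17.01 * 0.574456
SEM = 9.7715

9.7715


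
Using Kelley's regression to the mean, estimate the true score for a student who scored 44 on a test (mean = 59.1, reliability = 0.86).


T_est = rxx * X + (1 - rxx) * mean
T_est = 0.86 * 44 + 0.14 * 59.1
T_est = 37.84 + 8.274
T_est = 46.114

46.114


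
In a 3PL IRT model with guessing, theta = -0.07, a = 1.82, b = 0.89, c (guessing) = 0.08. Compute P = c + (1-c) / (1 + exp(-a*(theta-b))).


logit = 1.82*(-0.07 - 0.89) = -1.7472
P* = 1/(1 + exp(--1.7472)) = 0.1484
P = 0.08 + (1 - 0.08) * 0.1484
P = 0.2165

0.2165


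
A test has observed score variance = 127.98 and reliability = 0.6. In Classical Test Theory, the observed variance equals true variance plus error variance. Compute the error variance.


var_true = rxx * var_obs = 0.6 * 127.98 = 76.788
var_error = var_obs - var_true
var_error = 127.98 - 76.788
var_error = 51.192

51.192


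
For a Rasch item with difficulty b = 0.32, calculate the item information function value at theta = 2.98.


P = 1/(1+exp(-(2.98-0.32))) = 0.9346
I = P*(1-P) = 0.9346 * 0.0654
I = 0.0611

0.0611


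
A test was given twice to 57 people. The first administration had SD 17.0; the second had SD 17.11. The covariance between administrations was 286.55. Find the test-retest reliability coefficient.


r = cov(X,Y) / (SD_X * SD_Y)
r = 286.55 / (17.0 * 17.11)
r = 286.55 / 290.87
r = 0.9851

0.9851


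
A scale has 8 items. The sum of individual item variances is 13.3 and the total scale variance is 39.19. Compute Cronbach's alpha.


alpha = (k/(k-1)) * (1 - sum(si^2)/s_total^2)
= (8/7) * (1 - 13.3/39.19)
alpha = 0.755

0.755


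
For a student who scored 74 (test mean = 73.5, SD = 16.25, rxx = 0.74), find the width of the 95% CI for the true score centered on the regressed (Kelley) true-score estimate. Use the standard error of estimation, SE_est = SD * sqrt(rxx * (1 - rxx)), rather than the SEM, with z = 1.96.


True score estimate = 0.74*74 + 0.26*73.5 = 73.87
SE_est = SD * sqrt(rxx * (1 - rxx)) = 16.25 * sqrt(0.74 * 0.26) = 16.25 * sqrt(0.1924) = 7.127806
CI = T_est +/- z * SE_est, so width = 2 * z * SE_est = 2 * 1.96 * 7.127806
Width = 27.941

27.941


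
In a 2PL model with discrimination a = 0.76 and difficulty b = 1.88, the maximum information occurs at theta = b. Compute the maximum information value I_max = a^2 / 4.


For 2PL, max info at theta = b = 1.88
I_max = a^2 / 4 = 0.76^2 / 4
= 0.5776 / 4
I_max = 0.1444

0.1444


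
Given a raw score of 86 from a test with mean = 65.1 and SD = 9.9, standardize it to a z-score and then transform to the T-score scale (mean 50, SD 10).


z = (X - mean) / SD = (86 - 65.1) / 9.9
z = 20.9 / 9.9
z = 2.1111
T-score = T = 50 + 10z
Carry z at full precision (z = 20.9 / 9.9) into the conversion:
T-score = 50 + 10 * (20.9 / 9.9) = 50 + 209 / 9.9
T-score = 50 + 21.1111
T-score = 71.1111

71.1111


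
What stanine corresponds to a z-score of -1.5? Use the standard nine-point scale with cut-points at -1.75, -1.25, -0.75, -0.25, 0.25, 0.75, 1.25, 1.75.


Stanine boundaries: [-1.75, -1.25, -0.75, -0.25, 0.25, 0.75, 1.25, 1.75]
z = -1.5
Check each boundary:
  z >= -1.75 -> could be stanine 2
  z < -1.25
  z < -0.75
  z < -0.25
  z < 0.25
  z < 0.75
  z < 1.25
  z < 1.75
Highest qualifying boundary gives stanine = 2

2


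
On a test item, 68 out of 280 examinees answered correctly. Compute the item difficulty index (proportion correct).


Item difficulty p = number correct / total examinees
p = 68 / 280
p = 0.2429

0.2429


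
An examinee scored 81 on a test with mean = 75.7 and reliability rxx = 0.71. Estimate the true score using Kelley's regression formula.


T_est = rxx * X + (1 - rxx) * mean
T_est = 0.71 * 81 + 0.29 * 75.7
T_est = 57.51 + 21.953
T_est = 79.463

79.463


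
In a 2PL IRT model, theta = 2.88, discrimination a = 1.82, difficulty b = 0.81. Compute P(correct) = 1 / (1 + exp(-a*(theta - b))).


a*(theta - b) = 1.82 * (2.88 - 0.81) = 3.7674
exp(-3.7674) = 0.0231
P = 1 / (1 + 0.0231)
P = 0.9774

0.9774


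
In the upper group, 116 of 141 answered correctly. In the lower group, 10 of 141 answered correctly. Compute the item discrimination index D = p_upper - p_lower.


p_upper = 116/141 = 0.8227
p_lower = 10/141 = 0.0709
D = 0.8227 - 0.0709 = 0.7518

0.7518


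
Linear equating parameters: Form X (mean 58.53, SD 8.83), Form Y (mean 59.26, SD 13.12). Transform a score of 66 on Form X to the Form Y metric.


slope = SD_Y / SD_X = 13.12 / 8.83 ~ 1.4858
intercept = mean_Y - slope * mean_X = 59.26 - (13.12 / 8.83) * 58.53 ~ -27.7064
Y = slope * X + intercept. To avoid rounding drift from the rounded slope/intercept, evaluate the equivalent form Y = mean_Y + SD_Y * (X - mean_X) / SD_X at full precision:
Y = 59.26 + 13.12 * (66 - 58.53) / 8.83
Y = 59.26 + 13.12 * 7.47 / 8.83
Y = 59.26 + 98.0064 / 8.83
Y = 59.26 + 11.0993
Y = 70.3593

70.3593


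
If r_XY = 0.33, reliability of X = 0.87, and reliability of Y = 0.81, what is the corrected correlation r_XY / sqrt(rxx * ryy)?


r_corrected = rxy / sqrt(rxx * ryy)
= 0.33 / sqrt(0.87 * 0.81)
= 0.33 / sqrt(0.7047)
= 0.33 / 0.839464
r_corrected = 0.3931

0.3931


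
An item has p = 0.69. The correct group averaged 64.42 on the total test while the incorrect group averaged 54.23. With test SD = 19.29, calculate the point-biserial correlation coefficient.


q = 1 - p = 0.31
rpb = ((M1 - M0) / SD) * sqrt(p * q)
rpb = ((64.42 - 54.23) / 19.29) * sqrt(0.69 * 0.31)
rpb = 0.2443

0.2443


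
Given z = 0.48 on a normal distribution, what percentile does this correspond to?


CDF(z) = 0.5 * (1 + erf(z/sqrt(2)))
erf(0.3394) = 0.3688
CDF = 0.6844
Percentile rank = 0.6844 * 100 = 68.44

68.44


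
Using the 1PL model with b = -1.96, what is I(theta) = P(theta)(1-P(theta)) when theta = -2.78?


P = 1/(1+exp(-(-2.78--1.96))) = 0.3058
I = P*(1-P) = 0.3058 * 0.6942
I = 0.2123

0.2123


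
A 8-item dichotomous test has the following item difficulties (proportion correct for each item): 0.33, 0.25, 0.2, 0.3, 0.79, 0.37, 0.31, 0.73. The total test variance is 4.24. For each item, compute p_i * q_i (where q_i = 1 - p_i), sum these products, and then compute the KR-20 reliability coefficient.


For each item, compute p_i * q_i:
  Item 1: 0.33 * 0.67 = 0.2211
  Item 2: 0.25 * 0.75 = 0.1875
  Item 3: 0.2 * 0.8 = 0.16
  Item 4: 0.3 * 0.7 = 0.21
  Item 5: 0.79 * 0.21 = 0.1659
  Item 6: 0.37 * 0.63 = 0.2331
  Item 7: 0.31 * 0.69 = 0.2139
  Item 8: 0.73 * 0.27 = 0.1971
Sum(p_i * q_i) = 0.2211 + 0.1875 + 0.16 + 0.21 + 0.1659 + 0.2331 + 0.2139 + 0.1971 = 1.5886
KR-20 = (k/(k-1)) * (1 - Sum(p_i*q_i) / Var_total)
= (8/7) * (1 - 1.5886/4.24)
= 1.1429 * 0.6253
KR-20 = 0.7147

0.7147


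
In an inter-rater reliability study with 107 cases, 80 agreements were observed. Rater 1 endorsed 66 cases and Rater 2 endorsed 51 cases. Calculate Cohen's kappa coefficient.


P_o = 80/107 = 0.747664
P_e = (66*51 + 41*56) / 11449 = 0.494541
kappa = (P_o - P_e) / (1 - P_e)
kappa = (0.747664 - 0.494541) / (1 - 0.494541)
kappa = 0.5008

0.5008


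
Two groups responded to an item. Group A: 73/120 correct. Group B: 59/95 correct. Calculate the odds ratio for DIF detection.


Odds_A = 73/47 = 1.5532
Odds_B = 59/36 = 1.6389
OR = Odds_A / Odds_B = 1.5532 / 1.6389
Exactly, OR = (73 * 36) / (47 * 59) = 2628 / 2773
OR = 0.9477

0.9477


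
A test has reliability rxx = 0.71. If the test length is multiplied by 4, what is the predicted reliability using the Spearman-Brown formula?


r_new = (n * rxx) / (1 + (n-1) * rxx)
r_new = (4 * 0.71) / (1 + 3 * 0.71)
r_new = 2.84 / 3.13
r_new = 0.9073

0.9073


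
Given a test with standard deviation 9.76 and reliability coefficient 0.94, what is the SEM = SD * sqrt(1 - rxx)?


SEM = SD * sqrt(1 - rxx)
SEM = 9.76 * sqrt(1 - 0.94)
SEM = 9.76 * sqrt(0.06) = 9.76 * 0.244949
SEM = 2.3907

2.3907


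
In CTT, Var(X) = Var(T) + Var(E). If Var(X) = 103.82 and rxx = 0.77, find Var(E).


var_true = rxx * var_obs = 0.77 * 103.82 = 79.9414
var_error = var_obs - var_true
var_error = 103.82 - 79.9414
var_error = 23.8786

23.8786


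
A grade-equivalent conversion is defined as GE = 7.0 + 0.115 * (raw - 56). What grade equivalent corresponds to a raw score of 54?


raw - median = 54 - 56 = -2
slope * diff = 0.115 * -2 = -0.23
GE = 7.0 + -0.23
GE = 6.77

6.77


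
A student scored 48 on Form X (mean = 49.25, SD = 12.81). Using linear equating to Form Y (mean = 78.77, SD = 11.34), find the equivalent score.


slope = SD_Y / SD_X = 11.34 / 12.81 ~ 0.8852
intercept = mean_Y - slope * mean_X = 78.77 - (11.34 / 12.81) * 49.25 ~ 35.1716
Y = slope * X + intercept. To avoid rounding drift from the rounded slope/intercept, evaluate the equivalent form Y = mean_Y + SD_Y * (X - mean_X) / SD_X at full precision:
Y = 78.77 + 11.34 * (48 - 49.25) / 12.81
Y = 78.77 - 11.34 * 1.25 / 12.81
Y = 78.77 - 14.175 / 12.81
Y = 78.77 - 1.1066
Y = 77.6634

77.6634
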